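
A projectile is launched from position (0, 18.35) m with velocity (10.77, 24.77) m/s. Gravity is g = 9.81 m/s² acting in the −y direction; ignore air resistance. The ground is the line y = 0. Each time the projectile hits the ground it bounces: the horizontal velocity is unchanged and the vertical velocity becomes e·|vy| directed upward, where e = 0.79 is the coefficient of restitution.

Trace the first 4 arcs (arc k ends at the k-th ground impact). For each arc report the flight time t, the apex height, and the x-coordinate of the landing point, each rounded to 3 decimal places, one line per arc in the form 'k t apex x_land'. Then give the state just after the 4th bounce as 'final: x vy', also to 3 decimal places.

Arc 1: start y=18.350, vy=24.770 → t=5.706, apex=49.622, x_land=61.450, impact vy=-31.202
  bounce: vy ← 0.79·31.202 = 24.650
Arc 2: start y=0.000, vy=24.650 → t=5.025, apex=30.969, x_land=115.574, impact vy=-24.650
  bounce: vy ← 0.79·24.650 = 19.473
Arc 3: start y=0.000, vy=19.473 → t=3.970, apex=19.328, x_land=158.332, impact vy=-19.473
  bounce: vy ← 0.79·19.473 = 15.384
Arc 4: start y=0.000, vy=15.384 → t=3.136, apex=12.062, x_land=192.110, impact vy=-15.384
  bounce: vy ← 0.79·15.384 = 12.153

1 5.706 49.622 61.450
2 5.025 30.969 115.574
3 3.970 19.328 158.332
4 3.136 12.062 192.110
final: 192.110 12.153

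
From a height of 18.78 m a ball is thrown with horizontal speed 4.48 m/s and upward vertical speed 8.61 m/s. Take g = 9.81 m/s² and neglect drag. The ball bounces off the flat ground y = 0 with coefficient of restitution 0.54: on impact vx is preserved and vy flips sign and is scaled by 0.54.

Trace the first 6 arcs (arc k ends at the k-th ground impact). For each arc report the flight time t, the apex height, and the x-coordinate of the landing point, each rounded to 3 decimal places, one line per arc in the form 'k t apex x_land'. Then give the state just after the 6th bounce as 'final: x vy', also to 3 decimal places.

Arc 1: start y=18.780, vy=8.610 → t=3.022, apex=22.558, x_land=13.540, impact vy=-21.038
  bounce: vy ← 0.54·21.038 = 11.360
Arc 2: start y=0.000, vy=11.360 → t=2.316, apex=6.578, x_land=23.916, impact vy=-11.360
  bounce: vy ← 0.54·11.360 = 6.135
Arc 3: start y=0.000, vy=6.135 → t=1.251, apex=1.918, x_land=29.519, impact vy=-6.135
  bounce: vy ← 0.54·6.135 = 3.313
Arc 4: start y=0.000, vy=3.313 → t=0.675, apex=0.559, x_land=32.544, impact vy=-3.313
  bounce: vy ← 0.54·3.313 = 1.789
Arc 5: start y=0.000, vy=1.789 → t=0.365, apex=0.163, x_land=34.178, impact vy=-1.789
  bounce: vy ← 0.54·1.789 = 0.966
Arc 6: start y=0.000, vy=0.966 → t=0.197, apex=0.048, x_land=35.061, impact vy=-0.966
  bounce: vy ← 0.54·0.966 = 0.522

1 3.022 22.558 13.540
2 2.316 6.578 23.916
3 1.251 1.918 29.519
4 0.675 0.559 32.544
5 0.365 0.163 34.178
6 0.197 0.048 35.061
final: 35.061 0.522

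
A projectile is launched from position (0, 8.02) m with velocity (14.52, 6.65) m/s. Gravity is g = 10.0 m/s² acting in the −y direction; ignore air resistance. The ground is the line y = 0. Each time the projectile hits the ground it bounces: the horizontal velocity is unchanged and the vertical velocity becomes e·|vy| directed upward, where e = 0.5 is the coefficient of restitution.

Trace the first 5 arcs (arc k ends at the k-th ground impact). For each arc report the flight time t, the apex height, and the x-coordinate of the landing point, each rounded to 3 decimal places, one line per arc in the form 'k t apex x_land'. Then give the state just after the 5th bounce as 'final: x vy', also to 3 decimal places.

1 2.095 10.231 30.426
2 1.430 2.558 51.196
3 0.715 0.639 61.582
4 0.358 0.160 66.774
5 0.179 0.040 69.370
final: 69.370 0.447

Arc 1: start y=8.020, vy=6.650 → t=2.095, apex=10.231, x_land=30.426, impact vy=-14.305
  bounce: vy ← 0.5·14.305 = 7.152
Arc 2: start y=0.000, vy=7.152 → t=1.430, apex=2.558, x_land=51.196, impact vy=-7.152
  bounce: vy ← 0.5·7.152 = 3.576
Arc 3: start y=0.000, vy=3.576 → t=0.715, apex=0.639, x_land=61.582, impact vy=-3.576
  bounce: vy ← 0.5·3.576 = 1.788
Arc 4: start y=0.000, vy=1.788 → t=0.358, apex=0.160, x_land=66.774, impact vy=-1.788
  bounce: vy ← 0.5·1.788 = 0.894
Arc 5: start y=0.000, vy=0.894 → t=0.179, apex=0.040, x_land=69.370, impact vy=-0.894
  bounce: vy ← 0.5·0.894 = 0.447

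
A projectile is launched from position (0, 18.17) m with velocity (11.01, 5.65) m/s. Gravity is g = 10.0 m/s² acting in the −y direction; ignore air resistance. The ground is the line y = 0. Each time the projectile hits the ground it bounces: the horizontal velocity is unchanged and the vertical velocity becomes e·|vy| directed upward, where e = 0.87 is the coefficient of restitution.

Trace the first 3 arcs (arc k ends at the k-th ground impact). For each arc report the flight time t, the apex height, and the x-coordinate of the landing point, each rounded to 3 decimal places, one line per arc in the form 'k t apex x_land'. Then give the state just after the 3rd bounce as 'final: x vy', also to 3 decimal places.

Arc 1: start y=18.170, vy=5.650 → t=2.553, apex=19.766, x_land=28.112, impact vy=-19.883
  bounce: vy ← 0.87·19.883 = 17.298
Arc 2: start y=0.000, vy=17.298 → t=3.460, apex=14.961, x_land=66.202, impact vy=-17.298
  bounce: vy ← 0.87·17.298 = 15.049
Arc 3: start y=0.000, vy=15.049 → t=3.010, apex=11.324, x_land=99.340, impact vy=-15.049
  bounce: vy ← 0.87·15.049 = 13.093

1 2.553 19.766 28.112
2 3.460 14.961 66.202
3 3.010 11.324 99.340
final: 99.340 13.093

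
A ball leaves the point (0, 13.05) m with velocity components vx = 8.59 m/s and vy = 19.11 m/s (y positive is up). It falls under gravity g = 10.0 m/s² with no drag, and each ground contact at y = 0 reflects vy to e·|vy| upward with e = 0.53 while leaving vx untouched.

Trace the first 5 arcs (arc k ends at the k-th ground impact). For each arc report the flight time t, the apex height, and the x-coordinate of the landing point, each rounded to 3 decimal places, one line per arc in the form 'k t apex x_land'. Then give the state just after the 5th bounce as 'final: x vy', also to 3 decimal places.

1 4.413 31.310 37.911
2 2.653 8.795 60.696
3 1.406 2.470 72.772
4 0.745 0.694 79.173
5 0.395 0.195 82.565
final: 82.565 1.046

Arc 1: start y=13.050, vy=19.110 → t=4.413, apex=31.310, x_land=37.911, impact vy=-25.024
  bounce: vy ← 0.53·25.024 = 13.263
Arc 2: start y=0.000, vy=13.263 → t=2.653, apex=8.795, x_land=60.696, impact vy=-13.263
  bounce: vy ← 0.53·13.263 = 7.029
Arc 3: start y=0.000, vy=7.029 → t=1.406, apex=2.470, x_land=72.772, impact vy=-7.029
  bounce: vy ← 0.53·7.029 = 3.725
Arc 4: start y=0.000, vy=3.725 → t=0.745, apex=0.694, x_land=79.173, impact vy=-3.725
  bounce: vy ← 0.53·3.725 = 1.975
Arc 5: start y=0.000, vy=1.975 → t=0.395, apex=0.195, x_land=82.565, impact vy=-1.975
  bounce: vy ← 0.53·1.975 = 1.046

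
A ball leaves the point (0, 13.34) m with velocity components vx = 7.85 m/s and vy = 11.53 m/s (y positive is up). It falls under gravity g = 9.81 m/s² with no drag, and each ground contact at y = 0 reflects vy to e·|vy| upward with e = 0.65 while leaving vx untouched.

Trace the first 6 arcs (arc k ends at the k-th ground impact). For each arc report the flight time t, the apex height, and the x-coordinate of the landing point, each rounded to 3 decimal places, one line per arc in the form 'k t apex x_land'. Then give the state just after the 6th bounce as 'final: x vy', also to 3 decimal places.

1 3.200 20.116 25.123
2 2.633 8.499 45.790
3 1.711 3.591 59.223
4 1.112 1.517 67.954
5 0.723 0.641 73.630
6 0.470 0.271 77.319
final: 77.319 1.498

Arc 1: start y=13.340, vy=11.530 → t=3.200, apex=20.116, x_land=25.123, impact vy=-19.866
  bounce: vy ← 0.65·19.866 = 12.913
Arc 2: start y=0.000, vy=12.913 → t=2.633, apex=8.499, x_land=45.790, impact vy=-12.913
  bounce: vy ← 0.65·12.913 = 8.394
Arc 3: start y=0.000, vy=8.394 → t=1.711, apex=3.591, x_land=59.223, impact vy=-8.394
  bounce: vy ← 0.65·8.394 = 5.456
Arc 4: start y=0.000, vy=5.456 → t=1.112, apex=1.517, x_land=67.954, impact vy=-5.456
  bounce: vy ← 0.65·5.456 = 3.546
Arc 5: start y=0.000, vy=3.546 → t=0.723, apex=0.641, x_land=73.630, impact vy=-3.546
  bounce: vy ← 0.65·3.546 = 2.305
Arc 6: start y=0.000, vy=2.305 → t=0.470, apex=0.271, x_land=77.319, impact vy=-2.305
  bounce: vy ← 0.65·2.305 = 1.498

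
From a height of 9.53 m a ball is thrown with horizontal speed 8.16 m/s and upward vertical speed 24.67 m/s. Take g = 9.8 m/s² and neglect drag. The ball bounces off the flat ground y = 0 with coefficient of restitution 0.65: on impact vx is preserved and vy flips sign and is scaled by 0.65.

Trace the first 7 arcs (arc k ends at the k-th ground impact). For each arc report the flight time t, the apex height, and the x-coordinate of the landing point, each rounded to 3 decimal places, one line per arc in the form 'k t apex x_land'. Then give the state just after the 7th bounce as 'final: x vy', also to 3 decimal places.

1 5.395 40.581 44.025
2 3.741 17.146 74.553
3 2.432 7.244 94.396
4 1.581 3.061 107.294
5 1.027 1.293 115.678
6 0.668 0.546 121.127
7 0.434 0.231 124.669
final: 124.669 1.383

Arc 1: start y=9.530, vy=24.670 → t=5.395, apex=40.581, x_land=44.025, impact vy=-28.203
  bounce: vy ← 0.65·28.203 = 18.332
Arc 2: start y=0.000, vy=18.332 → t=3.741, apex=17.146, x_land=74.553, impact vy=-18.332
  bounce: vy ← 0.65·18.332 = 11.916
Arc 3: start y=0.000, vy=11.916 → t=2.432, apex=7.244, x_land=94.396, impact vy=-11.916
  bounce: vy ← 0.65·11.916 = 7.745
Arc 4: start y=0.000, vy=7.745 → t=1.581, apex=3.061, x_land=107.294, impact vy=-7.745
  bounce: vy ← 0.65·7.745 = 5.034
Arc 5: start y=0.000, vy=5.034 → t=1.027, apex=1.293, x_land=115.678, impact vy=-5.034
  bounce: vy ← 0.65·5.034 = 3.272
Arc 6: start y=0.000, vy=3.272 → t=0.668, apex=0.546, x_land=121.127, impact vy=-3.272
  bounce: vy ← 0.65·3.272 = 2.127
Arc 7: start y=0.000, vy=2.127 → t=0.434, apex=0.231, x_land=124.669, impact vy=-2.127
  bounce: vy ← 0.65·2.127 = 1.383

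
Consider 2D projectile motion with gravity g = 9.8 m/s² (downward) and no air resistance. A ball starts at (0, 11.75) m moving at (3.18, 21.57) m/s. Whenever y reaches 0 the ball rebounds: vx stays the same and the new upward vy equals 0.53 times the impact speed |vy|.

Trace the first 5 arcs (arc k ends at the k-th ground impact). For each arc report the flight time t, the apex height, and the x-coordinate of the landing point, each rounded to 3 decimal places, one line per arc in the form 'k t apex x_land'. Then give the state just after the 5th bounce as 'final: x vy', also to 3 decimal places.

Arc 1: start y=11.750, vy=21.570 → t=4.892, apex=35.488, x_land=15.557, impact vy=-26.374
  bounce: vy ← 0.53·26.374 = 13.978
Arc 2: start y=0.000, vy=13.978 → t=2.853, apex=9.969, x_land=24.629, impact vy=-13.978
  bounce: vy ← 0.53·13.978 = 7.408
Arc 3: start y=0.000, vy=7.408 → t=1.512, apex=2.800, x_land=29.436, impact vy=-7.408
  bounce: vy ← 0.53·7.408 = 3.926
Arc 4: start y=0.000, vy=3.926 → t=0.801, apex=0.787, x_land=31.985, impact vy=-3.926
  bounce: vy ← 0.53·3.926 = 2.081
Arc 5: start y=0.000, vy=2.081 → t=0.425, apex=0.221, x_land=33.335, impact vy=-2.081
  bounce: vy ← 0.53·2.081 = 1.103

1 4.892 35.488 15.557
2 2.853 9.969 24.629
3 1.512 2.800 29.436
4 0.801 0.787 31.985
5 0.425 0.221 33.335
final: 33.335 1.103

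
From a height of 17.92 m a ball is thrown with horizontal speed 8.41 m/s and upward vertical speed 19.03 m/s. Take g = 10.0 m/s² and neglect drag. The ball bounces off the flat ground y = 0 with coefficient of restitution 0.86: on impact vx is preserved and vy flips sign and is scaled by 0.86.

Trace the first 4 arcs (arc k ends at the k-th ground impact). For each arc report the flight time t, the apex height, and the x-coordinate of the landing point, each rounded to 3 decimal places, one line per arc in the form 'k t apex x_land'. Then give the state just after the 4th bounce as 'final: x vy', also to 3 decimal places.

1 4.587 36.027 38.579
2 4.617 26.646 77.408
3 3.971 19.707 110.801
4 3.415 14.575 139.518
final: 139.518 14.683

Arc 1: start y=17.920, vy=19.030 → t=4.587, apex=36.027, x_land=38.579, impact vy=-26.843
  bounce: vy ← 0.86·26.843 = 23.085
Arc 2: start y=0.000, vy=23.085 → t=4.617, apex=26.646, x_land=77.408, impact vy=-23.085
  bounce: vy ← 0.86·23.085 = 19.853
Arc 3: start y=0.000, vy=19.853 → t=3.971, apex=19.707, x_land=110.801, impact vy=-19.853
  bounce: vy ← 0.86·19.853 = 17.074
Arc 4: start y=0.000, vy=17.074 → t=3.415, apex=14.575, x_land=139.518, impact vy=-17.074
  bounce: vy ← 0.86·17.074 = 14.683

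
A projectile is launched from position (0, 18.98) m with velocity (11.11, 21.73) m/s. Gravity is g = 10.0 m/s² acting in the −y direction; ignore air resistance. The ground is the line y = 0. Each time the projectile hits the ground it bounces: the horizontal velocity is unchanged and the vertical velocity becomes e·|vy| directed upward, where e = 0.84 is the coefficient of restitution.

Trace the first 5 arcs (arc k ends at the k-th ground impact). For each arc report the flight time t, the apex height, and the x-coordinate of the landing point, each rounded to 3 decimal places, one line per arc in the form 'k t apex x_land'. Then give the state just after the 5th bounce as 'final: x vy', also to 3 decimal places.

Arc 1: start y=18.980, vy=21.730 → t=5.092, apex=42.590, x_land=56.567, impact vy=-29.185
  bounce: vy ← 0.84·29.185 = 24.516
Arc 2: start y=0.000, vy=24.516 → t=4.903, apex=30.051, x_land=111.041, impact vy=-24.516
  bounce: vy ← 0.84·24.516 = 20.593
Arc 3: start y=0.000, vy=20.593 → t=4.119, apex=21.204, x_land=156.800, impact vy=-20.593
  bounce: vy ← 0.84·20.593 = 17.298
Arc 4: start y=0.000, vy=17.298 → t=3.460, apex=14.962, x_land=195.236, impact vy=-17.298
  bounce: vy ← 0.84·17.298 = 14.531
Arc 5: start y=0.000, vy=14.531 → t=2.906, apex=10.557, x_land=227.524, impact vy=-14.531
  bounce: vy ← 0.84·14.531 = 12.206

1 5.092 42.590 56.567
2 4.903 30.051 111.041
3 4.119 21.204 156.800
4 3.460 14.962 195.236
5 2.906 10.557 227.524
final: 227.524 12.206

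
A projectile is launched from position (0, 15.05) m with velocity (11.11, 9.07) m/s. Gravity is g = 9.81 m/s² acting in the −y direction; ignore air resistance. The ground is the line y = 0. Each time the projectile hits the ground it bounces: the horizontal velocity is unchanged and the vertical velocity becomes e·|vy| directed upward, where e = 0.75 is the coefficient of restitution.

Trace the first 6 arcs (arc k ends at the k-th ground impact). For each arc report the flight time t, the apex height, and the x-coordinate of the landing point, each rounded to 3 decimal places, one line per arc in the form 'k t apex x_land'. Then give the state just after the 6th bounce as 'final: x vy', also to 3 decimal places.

Arc 1: start y=15.050, vy=9.070 → t=2.905, apex=19.243, x_land=32.277, impact vy=-19.431
  bounce: vy ← 0.75·19.431 = 14.573
Arc 2: start y=0.000, vy=14.573 → t=2.971, apex=10.824, x_land=65.286, impact vy=-14.573
  bounce: vy ← 0.75·14.573 = 10.930
Arc 3: start y=0.000, vy=10.930 → t=2.228, apex=6.089, x_land=90.042, impact vy=-10.930
  bounce: vy ← 0.75·10.930 = 8.197
Arc 4: start y=0.000, vy=8.197 → t=1.671, apex=3.425, x_land=108.609, impact vy=-8.197
  bounce: vy ← 0.75·8.197 = 6.148
Arc 5: start y=0.000, vy=6.148 → t=1.253, apex=1.926, x_land=122.534, impact vy=-6.148
  bounce: vy ← 0.75·6.148 = 4.611
Arc 6: start y=0.000, vy=4.611 → t=0.940, apex=1.084, x_land=132.978, impact vy=-4.611
  bounce: vy ← 0.75·4.611 = 3.458

1 2.905 19.243 32.277
2 2.971 10.824 65.286
3 2.228 6.089 90.042
4 1.671 3.425 108.609
5 1.253 1.926 122.534
6 0.940 1.084 132.978
final: 132.978 3.458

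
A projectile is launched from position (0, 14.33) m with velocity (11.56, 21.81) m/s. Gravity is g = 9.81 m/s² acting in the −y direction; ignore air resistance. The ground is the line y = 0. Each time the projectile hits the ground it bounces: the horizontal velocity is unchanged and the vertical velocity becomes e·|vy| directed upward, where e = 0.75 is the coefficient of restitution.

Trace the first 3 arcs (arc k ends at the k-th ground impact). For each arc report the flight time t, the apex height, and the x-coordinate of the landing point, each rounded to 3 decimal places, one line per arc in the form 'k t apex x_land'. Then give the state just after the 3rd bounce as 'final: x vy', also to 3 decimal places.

1 5.028 38.574 58.119
2 4.207 21.698 106.746
3 3.155 12.205 143.216
final: 143.216 11.606

Arc 1: start y=14.330, vy=21.810 → t=5.028, apex=38.574, x_land=58.119, impact vy=-27.511
  bounce: vy ← 0.75·27.511 = 20.633
Arc 2: start y=0.000, vy=20.633 → t=4.207, apex=21.698, x_land=106.746, impact vy=-20.633
  bounce: vy ← 0.75·20.633 = 15.475
Arc 3: start y=0.000, vy=15.475 → t=3.155, apex=12.205, x_land=143.216, impact vy=-15.475
  bounce: vy ← 0.75·15.475 = 11.606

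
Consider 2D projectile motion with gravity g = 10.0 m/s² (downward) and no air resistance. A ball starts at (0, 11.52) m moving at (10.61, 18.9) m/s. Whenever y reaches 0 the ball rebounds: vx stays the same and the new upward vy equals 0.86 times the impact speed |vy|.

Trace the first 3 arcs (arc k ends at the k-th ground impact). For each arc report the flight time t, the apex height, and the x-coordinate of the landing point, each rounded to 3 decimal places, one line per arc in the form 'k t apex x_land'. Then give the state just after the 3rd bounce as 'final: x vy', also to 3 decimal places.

Arc 1: start y=11.520, vy=18.900 → t=4.314, apex=29.380, x_land=45.772, impact vy=-24.241
  bounce: vy ← 0.86·24.241 = 20.847
Arc 2: start y=0.000, vy=20.847 → t=4.169, apex=21.730, x_land=90.010, impact vy=-20.847
  bounce: vy ← 0.86·20.847 = 17.928
Arc 3: start y=0.000, vy=17.928 → t=3.586, apex=16.071, x_land=128.054, impact vy=-17.928
  bounce: vy ← 0.86·17.928 = 15.418

1 4.314 29.380 45.772
2 4.169 21.730 90.010
3 3.586 16.071 128.054
final: 128.054 15.418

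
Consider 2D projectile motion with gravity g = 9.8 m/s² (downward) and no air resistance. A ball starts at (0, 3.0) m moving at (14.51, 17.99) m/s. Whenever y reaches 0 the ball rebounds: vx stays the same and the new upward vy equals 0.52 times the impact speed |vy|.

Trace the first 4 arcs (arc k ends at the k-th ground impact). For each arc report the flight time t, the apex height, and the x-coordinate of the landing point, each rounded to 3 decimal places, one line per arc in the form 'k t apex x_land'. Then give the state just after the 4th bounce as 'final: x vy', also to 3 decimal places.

Arc 1: start y=3.000, vy=17.990 → t=3.831, apex=19.512, x_land=55.591, impact vy=-19.556
  bounce: vy ← 0.52·19.556 = 10.169
Arc 2: start y=0.000, vy=10.169 → t=2.075, apex=5.276, x_land=85.704, impact vy=-10.169
  bounce: vy ← 0.52·10.169 = 5.288
Arc 3: start y=0.000, vy=5.288 → t=1.079, apex=1.427, x_land=101.363, impact vy=-5.288
  bounce: vy ← 0.52·5.288 = 2.750
Arc 4: start y=0.000, vy=2.750 → t=0.561, apex=0.386, x_land=109.506, impact vy=-2.750
  bounce: vy ← 0.52·2.750 = 1.430

1 3.831 19.512 55.591
2 2.075 5.276 85.704
3 1.079 1.427 101.363
4 0.561 0.386 109.506
final: 109.506 1.430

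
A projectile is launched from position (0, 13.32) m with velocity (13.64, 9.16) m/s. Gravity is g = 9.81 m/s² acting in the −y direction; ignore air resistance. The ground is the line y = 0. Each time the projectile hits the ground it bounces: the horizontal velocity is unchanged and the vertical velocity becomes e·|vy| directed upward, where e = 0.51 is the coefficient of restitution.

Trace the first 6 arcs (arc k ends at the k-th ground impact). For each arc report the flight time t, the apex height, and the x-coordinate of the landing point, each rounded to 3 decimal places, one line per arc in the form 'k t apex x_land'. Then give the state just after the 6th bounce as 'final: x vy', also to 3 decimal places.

1 2.828 17.597 38.571
2 1.932 4.577 64.923
3 0.985 1.190 78.362
4 0.502 0.310 85.216
5 0.256 0.081 88.712
6 0.131 0.021 90.495
final: 90.495 0.327

Arc 1: start y=13.320, vy=9.160 → t=2.828, apex=17.597, x_land=38.571, impact vy=-18.581
  bounce: vy ← 0.51·18.581 = 9.476
Arc 2: start y=0.000, vy=9.476 → t=1.932, apex=4.577, x_land=64.923, impact vy=-9.476
  bounce: vy ← 0.51·9.476 = 4.833
Arc 3: start y=0.000, vy=4.833 → t=0.985, apex=1.190, x_land=78.362, impact vy=-4.833
  bounce: vy ← 0.51·4.833 = 2.465
Arc 4: start y=0.000, vy=2.465 → t=0.502, apex=0.310, x_land=85.216, impact vy=-2.465
  bounce: vy ← 0.51·2.465 = 1.257
Arc 5: start y=0.000, vy=1.257 → t=0.256, apex=0.081, x_land=88.712, impact vy=-1.257
  bounce: vy ← 0.51·1.257 = 0.641
Arc 6: start y=0.000, vy=0.641 → t=0.131, apex=0.021, x_land=90.495, impact vy=-0.641
  bounce: vy ← 0.51·0.641 = 0.327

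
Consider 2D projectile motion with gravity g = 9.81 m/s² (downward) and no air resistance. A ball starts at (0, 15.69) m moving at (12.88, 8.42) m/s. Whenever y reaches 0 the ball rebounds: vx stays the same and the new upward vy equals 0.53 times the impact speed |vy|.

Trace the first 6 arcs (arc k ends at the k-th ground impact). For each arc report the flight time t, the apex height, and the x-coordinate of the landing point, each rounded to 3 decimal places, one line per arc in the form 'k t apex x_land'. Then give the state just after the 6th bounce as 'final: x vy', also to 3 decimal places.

Arc 1: start y=15.690, vy=8.420 → t=2.842, apex=19.303, x_land=36.606, impact vy=-19.461
  bounce: vy ← 0.53·19.461 = 10.314
Arc 2: start y=0.000, vy=10.314 → t=2.103, apex=5.422, x_land=63.691, impact vy=-10.314
  bounce: vy ← 0.53·10.314 = 5.467
Arc 3: start y=0.000, vy=5.467 → t=1.114, apex=1.523, x_land=78.046, impact vy=-5.467
  bounce: vy ← 0.53·5.467 = 2.897
Arc 4: start y=0.000, vy=2.897 → t=0.591, apex=0.428, x_land=85.654, impact vy=-2.897
  bounce: vy ← 0.53·2.897 = 1.536
Arc 5: start y=0.000, vy=1.536 → t=0.313, apex=0.120, x_land=89.686, impact vy=-1.536
  bounce: vy ← 0.53·1.536 = 0.814
Arc 6: start y=0.000, vy=0.814 → t=0.166, apex=0.034, x_land=91.823, impact vy=-0.814
  bounce: vy ← 0.53·0.814 = 0.431

1 2.842 19.303 36.606
2 2.103 5.422 63.691
3 1.114 1.523 78.046
4 0.591 0.428 85.654
5 0.313 0.120 89.686
6 0.166 0.034 91.823
final: 91.823 0.431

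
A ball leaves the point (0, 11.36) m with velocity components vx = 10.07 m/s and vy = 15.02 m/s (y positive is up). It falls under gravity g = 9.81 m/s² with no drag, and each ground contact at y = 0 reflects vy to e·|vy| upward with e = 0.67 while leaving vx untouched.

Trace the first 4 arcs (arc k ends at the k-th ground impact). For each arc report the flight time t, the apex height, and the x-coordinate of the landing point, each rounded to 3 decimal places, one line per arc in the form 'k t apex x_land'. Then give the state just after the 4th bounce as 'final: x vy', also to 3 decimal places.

Arc 1: start y=11.360, vy=15.020 → t=3.690, apex=22.858, x_land=37.157, impact vy=-21.177
  bounce: vy ← 0.67·21.177 = 14.189
Arc 2: start y=0.000, vy=14.189 → t=2.893, apex=10.261, x_land=66.287, impact vy=-14.189
  bounce: vy ← 0.67·14.189 = 9.507
Arc 3: start y=0.000, vy=9.507 → t=1.938, apex=4.606, x_land=85.804, impact vy=-9.507
  bounce: vy ← 0.67·9.507 = 6.369
Arc 4: start y=0.000, vy=6.369 → t=1.299, apex=2.068, x_land=98.880, impact vy=-6.369
  bounce: vy ← 0.67·6.369 = 4.267

1 3.690 22.858 37.157
2 2.893 10.261 66.287
3 1.938 4.606 85.804
4 1.299 2.068 98.880
final: 98.880 4.267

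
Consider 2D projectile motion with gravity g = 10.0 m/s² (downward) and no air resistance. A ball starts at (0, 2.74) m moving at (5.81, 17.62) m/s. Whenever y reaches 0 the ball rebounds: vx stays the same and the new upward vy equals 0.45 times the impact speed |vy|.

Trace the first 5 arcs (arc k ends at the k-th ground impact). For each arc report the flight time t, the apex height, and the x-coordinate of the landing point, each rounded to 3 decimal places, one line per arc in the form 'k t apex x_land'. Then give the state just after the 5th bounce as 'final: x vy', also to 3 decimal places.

1 3.673 18.263 21.341
2 1.720 3.698 31.335
3 0.774 0.749 35.832
4 0.348 0.152 37.856
5 0.157 0.031 38.766
final: 38.766 0.353

Arc 1: start y=2.740, vy=17.620 → t=3.673, apex=18.263, x_land=21.341, impact vy=-19.112
  bounce: vy ← 0.45·19.112 = 8.600
Arc 2: start y=0.000, vy=8.600 → t=1.720, apex=3.698, x_land=31.335, impact vy=-8.600
  bounce: vy ← 0.45·8.600 = 3.870
Arc 3: start y=0.000, vy=3.870 → t=0.774, apex=0.749, x_land=35.832, impact vy=-3.870
  bounce: vy ← 0.45·3.870 = 1.742
Arc 4: start y=0.000, vy=1.742 → t=0.348, apex=0.152, x_land=37.856, impact vy=-1.742
  bounce: vy ← 0.45·1.742 = 0.784
Arc 5: start y=0.000, vy=0.784 → t=0.157, apex=0.031, x_land=38.766, impact vy=-0.784
  bounce: vy ← 0.45·0.784 = 0.353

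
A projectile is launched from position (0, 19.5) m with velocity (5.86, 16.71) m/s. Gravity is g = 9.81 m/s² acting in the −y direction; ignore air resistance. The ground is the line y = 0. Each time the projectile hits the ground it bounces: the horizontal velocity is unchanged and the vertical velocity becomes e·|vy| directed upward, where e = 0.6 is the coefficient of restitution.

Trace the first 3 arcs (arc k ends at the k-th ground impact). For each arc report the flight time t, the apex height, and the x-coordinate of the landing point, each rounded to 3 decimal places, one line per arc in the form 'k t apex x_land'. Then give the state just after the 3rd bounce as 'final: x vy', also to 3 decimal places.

1 4.326 33.732 25.349
2 3.147 12.143 43.790
3 1.888 4.372 54.854
final: 54.854 5.557

Arc 1: start y=19.500, vy=16.710 → t=4.326, apex=33.732, x_land=25.349, impact vy=-25.726
  bounce: vy ← 0.6·25.726 = 15.435
Arc 2: start y=0.000, vy=15.435 → t=3.147, apex=12.143, x_land=43.790, impact vy=-15.435
  bounce: vy ← 0.6·15.435 = 9.261
Arc 3: start y=0.000, vy=9.261 → t=1.888, apex=4.372, x_land=54.854, impact vy=-9.261
  bounce: vy ← 0.6·9.261 = 5.557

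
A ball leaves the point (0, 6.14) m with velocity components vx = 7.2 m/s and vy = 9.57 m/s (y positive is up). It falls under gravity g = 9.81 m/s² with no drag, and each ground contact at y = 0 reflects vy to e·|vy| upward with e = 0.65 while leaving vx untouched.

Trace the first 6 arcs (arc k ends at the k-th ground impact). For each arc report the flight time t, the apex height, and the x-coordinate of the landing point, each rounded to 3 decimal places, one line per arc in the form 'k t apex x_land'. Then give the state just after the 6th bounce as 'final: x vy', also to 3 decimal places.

1 2.460 10.808 17.712
2 1.930 4.566 31.606
3 1.254 1.929 40.637
4 0.815 0.815 46.507
5 0.530 0.344 50.323
6 0.344 0.146 52.803
final: 52.803 1.098

Arc 1: start y=6.140, vy=9.570 → t=2.460, apex=10.808, x_land=17.712, impact vy=-14.562
  bounce: vy ← 0.65·14.562 = 9.465
Arc 2: start y=0.000, vy=9.465 → t=1.930, apex=4.566, x_land=31.606, impact vy=-9.465
  bounce: vy ← 0.65·9.465 = 6.152
Arc 3: start y=0.000, vy=6.152 → t=1.254, apex=1.929, x_land=40.637, impact vy=-6.152
  bounce: vy ← 0.65·6.152 = 3.999
Arc 4: start y=0.000, vy=3.999 → t=0.815, apex=0.815, x_land=46.507, impact vy=-3.999
  bounce: vy ← 0.65·3.999 = 2.599
Arc 5: start y=0.000, vy=2.599 → t=0.530, apex=0.344, x_land=50.323, impact vy=-2.599
  bounce: vy ← 0.65·2.599 = 1.690
Arc 6: start y=0.000, vy=1.690 → t=0.344, apex=0.146, x_land=52.803, impact vy=-1.690
  bounce: vy ← 0.65·1.690 = 1.098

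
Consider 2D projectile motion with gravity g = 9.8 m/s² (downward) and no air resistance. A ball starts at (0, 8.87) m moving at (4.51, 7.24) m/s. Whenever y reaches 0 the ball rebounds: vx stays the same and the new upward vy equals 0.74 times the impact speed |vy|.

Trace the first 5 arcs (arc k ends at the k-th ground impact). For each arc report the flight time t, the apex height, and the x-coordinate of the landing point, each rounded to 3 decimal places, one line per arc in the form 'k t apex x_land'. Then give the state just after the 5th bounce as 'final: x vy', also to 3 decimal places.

1 2.274 11.544 10.254
2 2.272 6.322 20.500
3 1.681 3.462 28.081
4 1.244 1.896 33.692
5 0.921 1.038 37.843
final: 37.843 3.338

Arc 1: start y=8.870, vy=7.240 → t=2.274, apex=11.544, x_land=10.254, impact vy=-15.042
  bounce: vy ← 0.74·15.042 = 11.131
Arc 2: start y=0.000, vy=11.131 → t=2.272, apex=6.322, x_land=20.500, impact vy=-11.131
  bounce: vy ← 0.74·11.131 = 8.237
Arc 3: start y=0.000, vy=8.237 → t=1.681, apex=3.462, x_land=28.081, impact vy=-8.237
  bounce: vy ← 0.74·8.237 = 6.095
Arc 4: start y=0.000, vy=6.095 → t=1.244, apex=1.896, x_land=33.692, impact vy=-6.095
  bounce: vy ← 0.74·6.095 = 4.511
Arc 5: start y=0.000, vy=4.511 → t=0.921, apex=1.038, x_land=37.843, impact vy=-4.511
  bounce: vy ← 0.74·4.511 = 3.338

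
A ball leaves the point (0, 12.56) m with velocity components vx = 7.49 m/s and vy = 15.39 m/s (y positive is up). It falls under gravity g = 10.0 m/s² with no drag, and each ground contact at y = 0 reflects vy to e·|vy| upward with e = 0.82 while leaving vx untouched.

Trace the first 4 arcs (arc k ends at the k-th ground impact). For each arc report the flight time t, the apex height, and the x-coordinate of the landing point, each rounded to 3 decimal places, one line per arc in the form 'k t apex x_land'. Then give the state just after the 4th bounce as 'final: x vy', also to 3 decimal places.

Arc 1: start y=12.560, vy=15.390 → t=3.748, apex=24.403, x_land=28.074, impact vy=-22.092
  bounce: vy ← 0.82·22.092 = 18.115
Arc 2: start y=0.000, vy=18.115 → t=3.623, apex=16.408, x_land=55.211, impact vy=-18.115
  bounce: vy ← 0.82·18.115 = 14.855
Arc 3: start y=0.000, vy=14.855 → t=2.971, apex=11.033, x_land=77.463, impact vy=-14.855
  bounce: vy ← 0.82·14.855 = 12.181
Arc 4: start y=0.000, vy=12.181 → t=2.436, apex=7.419, x_land=95.710, impact vy=-12.181
  bounce: vy ← 0.82·12.181 = 9.988

1 3.748 24.403 28.074
2 3.623 16.408 55.211
3 2.971 11.033 77.463
4 2.436 7.419 95.710
final: 95.710 9.988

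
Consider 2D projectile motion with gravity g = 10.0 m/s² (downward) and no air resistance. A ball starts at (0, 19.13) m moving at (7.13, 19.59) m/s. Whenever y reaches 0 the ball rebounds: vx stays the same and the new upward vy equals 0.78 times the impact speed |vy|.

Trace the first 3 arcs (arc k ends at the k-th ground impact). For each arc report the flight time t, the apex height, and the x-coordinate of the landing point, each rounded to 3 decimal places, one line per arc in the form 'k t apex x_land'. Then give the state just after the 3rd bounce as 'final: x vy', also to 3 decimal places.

Arc 1: start y=19.130, vy=19.590 → t=4.727, apex=38.318, x_land=33.706, impact vy=-27.683
  bounce: vy ← 0.78·27.683 = 21.593
Arc 2: start y=0.000, vy=21.593 → t=4.319, apex=23.313, x_land=64.498, impact vy=-21.593
  bounce: vy ← 0.78·21.593 = 16.843
Arc 3: start y=0.000, vy=16.843 → t=3.369, apex=14.184, x_land=88.515, impact vy=-16.843
  bounce: vy ← 0.78·16.843 = 13.137

1 4.727 38.318 33.706
2 4.319 23.313 64.498
3 3.369 14.184 88.515
final: 88.515 13.137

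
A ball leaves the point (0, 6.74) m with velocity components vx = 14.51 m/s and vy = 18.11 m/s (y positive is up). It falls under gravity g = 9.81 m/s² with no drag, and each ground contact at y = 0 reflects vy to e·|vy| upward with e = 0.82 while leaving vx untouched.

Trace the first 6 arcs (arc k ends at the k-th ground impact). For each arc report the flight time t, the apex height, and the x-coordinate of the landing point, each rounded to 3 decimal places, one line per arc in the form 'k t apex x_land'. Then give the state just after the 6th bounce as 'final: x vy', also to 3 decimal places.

1 4.033 23.456 58.517
2 3.586 15.772 110.555
3 2.941 10.605 153.226
4 2.411 7.131 188.217
5 1.977 4.795 216.909
6 1.621 3.224 240.436
final: 240.436 6.522

Arc 1: start y=6.740, vy=18.110 → t=4.033, apex=23.456, x_land=58.517, impact vy=-21.453
  bounce: vy ← 0.82·21.453 = 17.591
Arc 2: start y=0.000, vy=17.591 → t=3.586, apex=15.772, x_land=110.555, impact vy=-17.591
  bounce: vy ← 0.82·17.591 = 14.425
Arc 3: start y=0.000, vy=14.425 → t=2.941, apex=10.605, x_land=153.226, impact vy=-14.425
  bounce: vy ← 0.82·14.425 = 11.828
Arc 4: start y=0.000, vy=11.828 → t=2.411, apex=7.131, x_land=188.217, impact vy=-11.828
  bounce: vy ← 0.82·11.828 = 9.699
Arc 5: start y=0.000, vy=9.699 → t=1.977, apex=4.795, x_land=216.909, impact vy=-9.699
  bounce: vy ← 0.82·9.699 = 7.953
Arc 6: start y=0.000, vy=7.953 → t=1.621, apex=3.224, x_land=240.436, impact vy=-7.953
  bounce: vy ← 0.82·7.953 = 6.522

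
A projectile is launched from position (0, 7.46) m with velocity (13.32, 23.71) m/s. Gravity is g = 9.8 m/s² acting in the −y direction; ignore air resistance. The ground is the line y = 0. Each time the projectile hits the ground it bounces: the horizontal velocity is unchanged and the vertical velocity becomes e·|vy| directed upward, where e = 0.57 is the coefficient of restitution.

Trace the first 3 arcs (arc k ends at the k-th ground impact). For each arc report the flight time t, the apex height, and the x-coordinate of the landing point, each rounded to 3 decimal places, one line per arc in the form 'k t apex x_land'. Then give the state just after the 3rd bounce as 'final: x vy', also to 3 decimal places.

1 5.135 36.142 68.401
2 3.096 11.742 109.641
3 1.765 3.815 133.148
final: 133.148 4.929

Arc 1: start y=7.460, vy=23.710 → t=5.135, apex=36.142, x_land=68.401, impact vy=-26.615
  bounce: vy ← 0.57·26.615 = 15.171
Arc 2: start y=0.000, vy=15.171 → t=3.096, apex=11.742, x_land=109.641, impact vy=-15.171
  bounce: vy ← 0.57·15.171 = 8.647
Arc 3: start y=0.000, vy=8.647 → t=1.765, apex=3.815, x_land=133.148, impact vy=-8.647
  bounce: vy ← 0.57·8.647 = 4.929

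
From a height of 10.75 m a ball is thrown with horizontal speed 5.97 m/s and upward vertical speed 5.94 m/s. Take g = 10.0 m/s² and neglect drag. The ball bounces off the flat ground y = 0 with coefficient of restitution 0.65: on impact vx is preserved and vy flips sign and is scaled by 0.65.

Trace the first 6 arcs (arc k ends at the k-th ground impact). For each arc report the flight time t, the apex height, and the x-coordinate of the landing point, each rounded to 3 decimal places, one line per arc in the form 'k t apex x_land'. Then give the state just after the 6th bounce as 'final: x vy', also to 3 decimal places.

Arc 1: start y=10.750, vy=5.940 → t=2.176, apex=12.514, x_land=12.991, impact vy=-15.820
  bounce: vy ← 0.65·15.820 = 10.283
Arc 2: start y=0.000, vy=10.283 → t=2.057, apex=5.287, x_land=25.269, impact vy=-10.283
  bounce: vy ← 0.65·10.283 = 6.684
Arc 3: start y=0.000, vy=6.684 → t=1.337, apex=2.234, x_land=33.250, impact vy=-6.684
  bounce: vy ← 0.65·6.684 = 4.345
Arc 4: start y=0.000, vy=4.345 → t=0.869, apex=0.944, x_land=38.437, impact vy=-4.345
  bounce: vy ← 0.65·4.345 = 2.824
Arc 5: start y=0.000, vy=2.824 → t=0.565, apex=0.399, x_land=41.809, impact vy=-2.824
  bounce: vy ← 0.65·2.824 = 1.836
Arc 6: start y=0.000, vy=1.836 → t=0.367, apex=0.168, x_land=44.001, impact vy=-1.836
  bounce: vy ← 0.65·1.836 = 1.193

1 2.176 12.514 12.991
2 2.057 5.287 25.269
3 1.337 2.234 33.250
4 0.869 0.944 38.437
5 0.565 0.399 41.809
6 0.367 0.168 44.001
final: 44.001 1.193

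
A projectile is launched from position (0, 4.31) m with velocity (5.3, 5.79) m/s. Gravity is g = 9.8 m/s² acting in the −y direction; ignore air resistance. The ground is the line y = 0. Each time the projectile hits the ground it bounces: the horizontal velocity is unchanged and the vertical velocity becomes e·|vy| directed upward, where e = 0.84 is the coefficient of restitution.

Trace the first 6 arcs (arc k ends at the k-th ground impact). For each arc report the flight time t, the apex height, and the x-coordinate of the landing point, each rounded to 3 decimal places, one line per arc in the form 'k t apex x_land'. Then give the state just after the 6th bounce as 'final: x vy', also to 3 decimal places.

Arc 1: start y=4.310, vy=5.790 → t=1.699, apex=6.020, x_land=9.006, impact vy=-10.863
  bounce: vy ← 0.84·10.863 = 9.125
Arc 2: start y=0.000, vy=9.125 → t=1.862, apex=4.248, x_land=18.876, impact vy=-9.125
  bounce: vy ← 0.84·9.125 = 7.665
Arc 3: start y=0.000, vy=7.665 → t=1.564, apex=2.997, x_land=27.166, impact vy=-7.665
  bounce: vy ← 0.84·7.665 = 6.438
Arc 4: start y=0.000, vy=6.438 → t=1.314, apex=2.115, x_land=34.130, impact vy=-6.438
  bounce: vy ← 0.84·6.438 = 5.408
Arc 5: start y=0.000, vy=5.408 → t=1.104, apex=1.492, x_land=39.980, impact vy=-5.408
  bounce: vy ← 0.84·5.408 = 4.543
Arc 6: start y=0.000, vy=4.543 → t=0.927, apex=1.053, x_land=44.894, impact vy=-4.543
  bounce: vy ← 0.84·4.543 = 3.816

1 1.699 6.020 9.006
2 1.862 4.248 18.876
3 1.564 2.997 27.166
4 1.314 2.115 34.130
5 1.104 1.492 39.980
6 0.927 1.053 44.894
final: 44.894 3.816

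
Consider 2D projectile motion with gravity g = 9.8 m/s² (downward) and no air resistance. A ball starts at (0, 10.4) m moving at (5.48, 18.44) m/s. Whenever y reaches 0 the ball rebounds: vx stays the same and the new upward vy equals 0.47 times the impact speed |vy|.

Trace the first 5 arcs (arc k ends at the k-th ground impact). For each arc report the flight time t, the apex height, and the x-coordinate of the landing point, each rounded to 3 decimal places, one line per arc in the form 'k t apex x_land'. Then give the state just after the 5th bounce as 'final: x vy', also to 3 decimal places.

1 4.261 27.749 23.352
2 2.237 6.130 35.610
3 1.051 1.354 41.372
4 0.494 0.299 44.080
5 0.232 0.066 45.352
final: 45.352 0.535

Arc 1: start y=10.400, vy=18.440 → t=4.261, apex=27.749, x_land=23.352, impact vy=-23.321
  bounce: vy ← 0.47·23.321 = 10.961
Arc 2: start y=0.000, vy=10.961 → t=2.237, apex=6.130, x_land=35.610, impact vy=-10.961
  bounce: vy ← 0.47·10.961 = 5.152
Arc 3: start y=0.000, vy=5.152 → t=1.051, apex=1.354, x_land=41.372, impact vy=-5.152
  bounce: vy ← 0.47·5.152 = 2.421
Arc 4: start y=0.000, vy=2.421 → t=0.494, apex=0.299, x_land=44.080, impact vy=-2.421
  bounce: vy ← 0.47·2.421 = 1.138
Arc 5: start y=0.000, vy=1.138 → t=0.232, apex=0.066, x_land=45.352, impact vy=-1.138
  bounce: vy ← 0.47·1.138 = 0.535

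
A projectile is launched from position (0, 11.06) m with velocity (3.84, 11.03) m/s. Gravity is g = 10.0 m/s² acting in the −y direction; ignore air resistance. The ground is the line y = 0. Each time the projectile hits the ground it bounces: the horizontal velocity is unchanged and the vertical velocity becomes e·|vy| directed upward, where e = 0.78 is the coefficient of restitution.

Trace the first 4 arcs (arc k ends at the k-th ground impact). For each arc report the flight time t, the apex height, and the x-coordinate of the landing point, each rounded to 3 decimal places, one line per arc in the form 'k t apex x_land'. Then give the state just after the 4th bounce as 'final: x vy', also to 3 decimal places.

1 2.955 17.143 11.346
2 2.889 10.430 22.438
3 2.253 6.346 31.090
4 1.757 3.861 37.838
final: 37.838 6.854

Arc 1: start y=11.060, vy=11.030 → t=2.955, apex=17.143, x_land=11.346, impact vy=-18.517
  bounce: vy ← 0.78·18.517 = 14.443
Arc 2: start y=0.000, vy=14.443 → t=2.889, apex=10.430, x_land=22.438, impact vy=-14.443
  bounce: vy ← 0.78·14.443 = 11.265
Arc 3: start y=0.000, vy=11.265 → t=2.253, apex=6.346, x_land=31.090, impact vy=-11.265
  bounce: vy ← 0.78·11.265 = 8.787
Arc 4: start y=0.000, vy=8.787 → t=1.757, apex=3.861, x_land=37.838, impact vy=-8.787
  bounce: vy ← 0.78·8.787 = 6.854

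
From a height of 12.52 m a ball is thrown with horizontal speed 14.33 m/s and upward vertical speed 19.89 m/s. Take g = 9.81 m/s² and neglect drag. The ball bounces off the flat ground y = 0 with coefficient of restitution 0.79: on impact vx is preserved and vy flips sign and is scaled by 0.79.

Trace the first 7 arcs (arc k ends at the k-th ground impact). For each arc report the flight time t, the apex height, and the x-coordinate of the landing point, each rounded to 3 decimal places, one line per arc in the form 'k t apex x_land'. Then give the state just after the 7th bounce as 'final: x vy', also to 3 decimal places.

1 4.609 32.684 66.045
2 4.079 20.398 124.490
3 3.222 12.730 170.662
4 2.545 7.945 207.138
5 2.011 4.958 235.954
6 1.589 3.095 258.718
7 1.255 1.931 276.702
final: 276.702 4.863

Arc 1: start y=12.520, vy=19.890 → t=4.609, apex=32.684, x_land=66.045, impact vy=-25.323
  bounce: vy ← 0.79·25.323 = 20.005
Arc 2: start y=0.000, vy=20.005 → t=4.079, apex=20.398, x_land=124.490, impact vy=-20.005
  bounce: vy ← 0.79·20.005 = 15.804
Arc 3: start y=0.000, vy=15.804 → t=3.222, apex=12.730, x_land=170.662, impact vy=-15.804
  bounce: vy ← 0.79·15.804 = 12.485
Arc 4: start y=0.000, vy=12.485 → t=2.545, apex=7.945, x_land=207.138, impact vy=-12.485
  bounce: vy ← 0.79·12.485 = 9.863
Arc 5: start y=0.000, vy=9.863 → t=2.011, apex=4.958, x_land=235.954, impact vy=-9.863
  bounce: vy ← 0.79·9.863 = 7.792
Arc 6: start y=0.000, vy=7.792 → t=1.589, apex=3.095, x_land=258.718, impact vy=-7.792
  bounce: vy ← 0.79·7.792 = 6.156
Arc 7: start y=0.000, vy=6.156 → t=1.255, apex=1.931, x_land=276.702, impact vy=-6.156
  bounce: vy ← 0.79·6.156 = 4.863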